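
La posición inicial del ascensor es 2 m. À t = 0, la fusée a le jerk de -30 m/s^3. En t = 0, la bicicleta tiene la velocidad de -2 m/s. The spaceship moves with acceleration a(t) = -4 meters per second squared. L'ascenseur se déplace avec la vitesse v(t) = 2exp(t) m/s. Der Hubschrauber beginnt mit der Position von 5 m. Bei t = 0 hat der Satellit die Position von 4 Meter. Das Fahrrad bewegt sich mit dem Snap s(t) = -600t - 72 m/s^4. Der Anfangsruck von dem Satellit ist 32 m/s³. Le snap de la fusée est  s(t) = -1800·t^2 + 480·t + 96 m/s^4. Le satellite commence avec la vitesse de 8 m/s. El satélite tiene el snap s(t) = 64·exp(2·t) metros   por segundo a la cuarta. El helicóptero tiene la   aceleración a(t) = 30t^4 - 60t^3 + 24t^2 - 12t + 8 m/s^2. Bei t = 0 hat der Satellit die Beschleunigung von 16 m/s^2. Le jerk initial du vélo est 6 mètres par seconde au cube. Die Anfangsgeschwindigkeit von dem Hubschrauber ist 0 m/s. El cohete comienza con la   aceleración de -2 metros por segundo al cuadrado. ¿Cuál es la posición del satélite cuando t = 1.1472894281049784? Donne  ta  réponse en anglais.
Starting from snap s(t) = 64·exp(2·t), we take 4 antiderivatives. Taking ∫s(t)dt and applying j(0) = 32, we find j(t) = 32·exp(2·t). The antiderivative of jerk, with a(0) = 16, gives acceleration: a(t) = 16·exp(2·t). The integral of acceleration is velocity. Using v(0) = 8, we get v(t) = 8·exp(2·t). Integrating velocity and using the initial condition x(0) = 4, we get x(t) = 4·exp(2·t). From the given position equation x(t) = 4·exp(2·t), we substitute t = 1.1472894281049784 to get x = 39.6810291106997.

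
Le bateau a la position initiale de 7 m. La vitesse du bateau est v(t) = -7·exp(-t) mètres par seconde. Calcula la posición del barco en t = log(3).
Para resolver esto, necesitamos tomar 1 integral de nuestra ecuación de la velocidad v(t) = -7·exp(-t). La integral de la velocidad es la posición. Usando x(0) = 7, obtenemos x(t) = 7·exp(-t). Tenemos la posición x(t) = 7·exp(-t). Sustituyendo t = log(3): x(log(3)) = 7/3.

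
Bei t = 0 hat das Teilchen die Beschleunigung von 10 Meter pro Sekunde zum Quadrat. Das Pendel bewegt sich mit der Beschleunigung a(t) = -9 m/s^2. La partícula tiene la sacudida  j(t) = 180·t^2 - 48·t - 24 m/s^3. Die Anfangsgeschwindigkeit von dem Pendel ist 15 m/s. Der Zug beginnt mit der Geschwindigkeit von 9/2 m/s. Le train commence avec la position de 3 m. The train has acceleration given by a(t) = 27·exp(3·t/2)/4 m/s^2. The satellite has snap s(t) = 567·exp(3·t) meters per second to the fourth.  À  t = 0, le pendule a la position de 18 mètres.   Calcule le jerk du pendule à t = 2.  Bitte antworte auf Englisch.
We must differentiate our acceleration equation a(t) = -9 1 time. The derivative of acceleration gives jerk: j(t) = 0. We have jerk j(t) = 0. Substituting t = 2: j(2) = 0.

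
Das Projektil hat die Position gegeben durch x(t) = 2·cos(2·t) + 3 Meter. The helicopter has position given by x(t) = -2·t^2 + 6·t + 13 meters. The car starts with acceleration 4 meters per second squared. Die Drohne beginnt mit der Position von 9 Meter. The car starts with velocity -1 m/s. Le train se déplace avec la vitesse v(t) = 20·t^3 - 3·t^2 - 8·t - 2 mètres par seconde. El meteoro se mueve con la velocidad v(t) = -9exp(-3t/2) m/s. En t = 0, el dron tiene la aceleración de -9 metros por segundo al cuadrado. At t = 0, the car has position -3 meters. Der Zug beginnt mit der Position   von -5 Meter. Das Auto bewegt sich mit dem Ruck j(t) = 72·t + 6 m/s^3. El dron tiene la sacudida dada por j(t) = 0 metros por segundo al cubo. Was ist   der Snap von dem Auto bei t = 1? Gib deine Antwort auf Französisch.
Pour résoudre ceci, nous devons prendre 1 dérivée de notre équation du jerk j(t) = 72·t + 6. La dérivée du jerk donne le snap: s(t) = 72. En utilisant s(t) = 72 et en substituant t = 1, nous trouvons s = 72.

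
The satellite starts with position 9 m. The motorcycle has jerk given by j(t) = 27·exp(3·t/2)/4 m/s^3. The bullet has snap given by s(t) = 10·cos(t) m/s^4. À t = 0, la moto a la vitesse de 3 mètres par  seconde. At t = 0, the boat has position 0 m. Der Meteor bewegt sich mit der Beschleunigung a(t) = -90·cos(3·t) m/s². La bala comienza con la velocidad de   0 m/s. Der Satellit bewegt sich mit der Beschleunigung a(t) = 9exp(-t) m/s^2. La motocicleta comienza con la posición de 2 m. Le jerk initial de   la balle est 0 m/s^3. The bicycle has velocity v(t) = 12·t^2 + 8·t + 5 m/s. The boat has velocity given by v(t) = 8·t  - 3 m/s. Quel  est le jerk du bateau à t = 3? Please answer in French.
En partant de la vitesse v(t) = 8·t - 3, nous prenons 2 dérivées. En prenant d/dt de v(t), nous trouvons a(t) = 8. En dérivant l'accélération, nous obtenons le jerk: j(t) = 0. Nous avons le jerk j(t) = 0. En substituant t = 3: j(3) = 0.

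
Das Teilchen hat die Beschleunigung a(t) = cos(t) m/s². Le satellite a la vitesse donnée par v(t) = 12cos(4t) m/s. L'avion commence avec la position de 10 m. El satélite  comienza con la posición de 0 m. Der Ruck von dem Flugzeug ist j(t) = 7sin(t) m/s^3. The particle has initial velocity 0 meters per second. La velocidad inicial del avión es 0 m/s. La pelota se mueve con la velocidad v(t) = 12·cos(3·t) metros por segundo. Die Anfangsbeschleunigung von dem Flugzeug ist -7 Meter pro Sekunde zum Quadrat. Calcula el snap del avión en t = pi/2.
Partiendo de la sacudida j(t) = 7·sin(t), tomamos 1 derivada. Tomando d/dt de j(t), encontramos s(t) = 7·cos(t). Tenemos el snap s(t) = 7·cos(t). Sustituyendo t = pi/2: s(pi/2) = 0.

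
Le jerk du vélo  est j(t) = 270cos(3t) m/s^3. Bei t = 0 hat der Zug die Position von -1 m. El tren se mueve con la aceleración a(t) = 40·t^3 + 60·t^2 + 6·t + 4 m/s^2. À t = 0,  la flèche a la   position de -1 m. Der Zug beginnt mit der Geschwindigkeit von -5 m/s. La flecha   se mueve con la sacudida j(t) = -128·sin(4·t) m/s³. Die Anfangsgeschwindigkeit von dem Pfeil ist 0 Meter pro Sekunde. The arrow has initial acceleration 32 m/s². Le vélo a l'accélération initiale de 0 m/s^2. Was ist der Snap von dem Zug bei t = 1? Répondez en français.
Nous devons dériver notre équation de l'accélération a(t) = 40·t^3 + 60·t^2 + 6·t + 4 2 fois. En prenant d/dt de a(t), nous trouvons j(t) = 120·t^2 + 120·t + 6. En prenant d/dt de j(t), nous trouvons s(t) = 240·t + 120. En utilisant s(t) = 240·t + 120 et en substituant t = 1, nous trouvons s = 360.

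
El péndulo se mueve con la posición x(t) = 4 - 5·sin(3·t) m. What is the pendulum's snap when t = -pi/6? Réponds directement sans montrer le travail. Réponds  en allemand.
Bei t = -pi/6, s = 405.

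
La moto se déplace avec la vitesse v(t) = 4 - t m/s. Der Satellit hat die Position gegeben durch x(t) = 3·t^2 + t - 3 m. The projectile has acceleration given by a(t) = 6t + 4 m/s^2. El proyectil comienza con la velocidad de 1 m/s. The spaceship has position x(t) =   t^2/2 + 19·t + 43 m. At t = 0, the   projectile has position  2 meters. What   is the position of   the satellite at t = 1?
We have position x(t) = 3·t^2 + t - 3. Substituting t = 1: x(1) = 1.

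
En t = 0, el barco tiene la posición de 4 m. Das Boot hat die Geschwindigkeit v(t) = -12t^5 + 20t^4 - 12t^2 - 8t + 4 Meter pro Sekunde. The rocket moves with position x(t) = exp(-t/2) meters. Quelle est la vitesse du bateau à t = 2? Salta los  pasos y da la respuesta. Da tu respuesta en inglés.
The answer is -124.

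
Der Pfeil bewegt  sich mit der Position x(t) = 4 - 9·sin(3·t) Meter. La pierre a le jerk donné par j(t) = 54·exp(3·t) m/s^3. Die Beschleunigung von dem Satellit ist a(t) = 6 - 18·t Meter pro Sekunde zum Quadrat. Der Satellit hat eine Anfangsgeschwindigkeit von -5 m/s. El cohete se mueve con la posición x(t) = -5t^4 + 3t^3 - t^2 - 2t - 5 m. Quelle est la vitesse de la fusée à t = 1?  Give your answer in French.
En partant de la position x(t) = -5·t^4 + 3·t^3 - t^2 - 2·t - 5, nous prenons 1 dérivée. En prenant d/dt de x(t), nous trouvons v(t) = -20·t^3 + 9·t^2 - 2·t - 2. Nous avons la vitesse v(t) = -20·t^3 + 9·t^2 - 2·t - 2. En substituant t = 1: v(1) = -15.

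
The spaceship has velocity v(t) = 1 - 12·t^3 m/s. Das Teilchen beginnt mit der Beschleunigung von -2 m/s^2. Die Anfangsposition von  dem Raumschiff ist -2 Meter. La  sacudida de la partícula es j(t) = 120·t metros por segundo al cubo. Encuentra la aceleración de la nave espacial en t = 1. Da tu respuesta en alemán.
Ausgehend von der Geschwindigkeit v(t) = 1 - 12·t^3, nehmen wir 1 Ableitung. Die Ableitung von der Geschwindigkeit ergibt die Beschleunigung: a(t) = -36·t^2. Mit a(t) = -36·t^2 und Einsetzen von t = 1, finden wir a = -36.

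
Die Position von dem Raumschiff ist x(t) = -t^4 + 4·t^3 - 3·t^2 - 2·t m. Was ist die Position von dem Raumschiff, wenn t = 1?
Aus der Gleichung für die Position x(t) = -t^4 + 4·t^3 - 3·t^2 - 2·t, setzen wir t = 1 ein und erhalten x = -2.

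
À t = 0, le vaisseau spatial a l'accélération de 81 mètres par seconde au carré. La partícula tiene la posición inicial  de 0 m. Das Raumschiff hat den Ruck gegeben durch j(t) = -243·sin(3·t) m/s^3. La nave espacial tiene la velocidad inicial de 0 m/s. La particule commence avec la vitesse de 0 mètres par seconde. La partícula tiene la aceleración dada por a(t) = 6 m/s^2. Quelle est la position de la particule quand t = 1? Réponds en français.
Nous devons intégrer notre équation de l'accélération a(t) = 6 2 fois. L'intégrale de l'accélération, avec v(0) = 0, donne la vitesse: v(t) = 6·t. En intégrant la vitesse et en utilisant la condition initiale x(0) = 0, nous obtenons x(t) = 3·t^2. Nous avons la position x(t) = 3·t^2. En substituant t = 1: x(1) = 3.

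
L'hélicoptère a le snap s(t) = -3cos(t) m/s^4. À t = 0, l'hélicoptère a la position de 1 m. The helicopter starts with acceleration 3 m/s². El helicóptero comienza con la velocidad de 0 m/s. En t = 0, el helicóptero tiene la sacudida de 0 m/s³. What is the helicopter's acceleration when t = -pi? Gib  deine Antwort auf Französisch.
Nous devons intégrer notre équation du snap s(t) = -3·cos(t) 2 fois. En prenant ∫s(t)dt et en appliquant j(0) = 0, nous trouvons j(t) = -3·sin(t). L'intégrale du jerk, avec a(0) = 3, donne l'accélération: a(t) = 3·cos(t). De l'équation de l'accélération a(t) = 3·cos(t), nous substituons t = -pi pour obtenir a = -3.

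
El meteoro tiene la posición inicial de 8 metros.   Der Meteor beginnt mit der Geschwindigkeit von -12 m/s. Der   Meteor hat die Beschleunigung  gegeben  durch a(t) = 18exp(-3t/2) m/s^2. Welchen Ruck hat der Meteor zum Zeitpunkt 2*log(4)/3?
Ausgehend von der Beschleunigung a(t) = 18·exp(-3·t/2), nehmen wir 1 Ableitung. Mit d/dt von a(t) finden wir j(t) = -27·exp(-3·t/2). Wir haben den Ruck j(t) = -27·exp(-3·t/2). Durch Einsetzen von t = 2*log(4)/3: j(2*log(4)/3) = -27/4.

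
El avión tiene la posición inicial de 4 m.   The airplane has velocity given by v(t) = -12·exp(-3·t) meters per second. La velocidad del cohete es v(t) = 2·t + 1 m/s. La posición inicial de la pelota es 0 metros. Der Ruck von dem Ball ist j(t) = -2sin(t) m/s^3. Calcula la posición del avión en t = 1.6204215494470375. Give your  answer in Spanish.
Para resolver esto, necesitamos tomar 1 integral de nuestra ecuación de la velocidad v(t) = -12·exp(-3·t). La integral de la velocidad es la posición. Usando x(0) = 4, obtenemos x(t) = 4·exp(-3·t). Tenemos la posición x(t) = 4·exp(-3·t). Sustituyendo t = 1.6204215494470375: x(1.6204215494470375) = 0.0309627537989633.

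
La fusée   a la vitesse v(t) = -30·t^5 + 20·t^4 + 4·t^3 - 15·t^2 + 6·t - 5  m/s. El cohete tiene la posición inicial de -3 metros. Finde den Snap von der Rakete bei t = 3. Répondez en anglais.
To solve this, we need to take 3 derivatives of our velocity equation v(t) = -30·t^5 + 20·t^4 + 4·t^3 - 15·t^2 + 6·t - 5. Differentiating velocity, we get acceleration: a(t) = -150·t^4 + 80·t^3 + 12·t^2 - 30·t + 6. Differentiating acceleration, we get jerk: j(t) = -600·t^3 + 240·t^2 + 24·t - 30. Taking d/dt of j(t), we find s(t) = -1800·t^2 + 480·t + 24. Using s(t) = -1800·t^2 + 480·t + 24 and substituting t = 3, we find s = -14736.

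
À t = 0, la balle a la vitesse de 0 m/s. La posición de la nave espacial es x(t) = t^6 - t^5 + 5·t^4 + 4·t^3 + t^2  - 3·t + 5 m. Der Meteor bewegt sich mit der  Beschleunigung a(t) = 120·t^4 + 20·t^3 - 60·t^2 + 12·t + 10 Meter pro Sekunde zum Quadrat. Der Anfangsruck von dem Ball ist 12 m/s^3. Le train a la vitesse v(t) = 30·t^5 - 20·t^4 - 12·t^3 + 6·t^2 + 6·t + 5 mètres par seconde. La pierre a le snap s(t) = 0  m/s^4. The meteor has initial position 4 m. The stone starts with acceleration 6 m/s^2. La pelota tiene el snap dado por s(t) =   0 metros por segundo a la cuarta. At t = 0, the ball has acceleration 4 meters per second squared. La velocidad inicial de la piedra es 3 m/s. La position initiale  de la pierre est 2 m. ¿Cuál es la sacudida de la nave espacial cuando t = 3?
Para resolver esto, necesitamos tomar 3 derivadas de nuestra ecuación de la posición x(t) = t^6 - t^5 + 5·t^4 + 4·t^3 + t^2 - 3·t + 5. Tomando d/dt de x(t), encontramos v(t) = 6·t^5 - 5·t^4 + 20·t^3 + 12·t^2 + 2·t - 3. Derivando la velocidad, obtenemos la aceleración: a(t) = 30·t^4 - 20·t^3 + 60·t^2 + 24·t + 2. Tomando d/dt de a(t), encontramos j(t) = 120·t^3 - 60·t^2 + 120·t + 24. Tenemos la sacudida j(t) = 120·t^3 - 60·t^2 + 120·t + 24. Sustituyendo t = 3: j(3) = 3084.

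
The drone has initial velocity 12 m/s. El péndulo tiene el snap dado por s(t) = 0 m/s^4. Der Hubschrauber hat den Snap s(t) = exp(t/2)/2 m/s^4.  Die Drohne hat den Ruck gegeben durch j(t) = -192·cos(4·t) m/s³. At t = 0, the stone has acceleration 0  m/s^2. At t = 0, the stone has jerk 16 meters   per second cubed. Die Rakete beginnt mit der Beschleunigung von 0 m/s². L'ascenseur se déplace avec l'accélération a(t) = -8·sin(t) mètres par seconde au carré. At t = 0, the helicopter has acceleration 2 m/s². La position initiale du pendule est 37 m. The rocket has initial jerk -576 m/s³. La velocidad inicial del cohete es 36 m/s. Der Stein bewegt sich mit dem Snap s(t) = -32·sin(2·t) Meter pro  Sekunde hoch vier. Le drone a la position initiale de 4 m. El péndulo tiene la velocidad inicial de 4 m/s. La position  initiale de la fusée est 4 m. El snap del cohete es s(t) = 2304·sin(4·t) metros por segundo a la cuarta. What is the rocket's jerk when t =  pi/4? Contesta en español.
Necesitamos integrar nuestra ecuación del snap s(t) = 2304·sin(4·t) 1 vez. Tomando ∫s(t)dt y aplicando j(0) = -576, encontramos j(t) = -576·cos(4·t). Usando j(t) = -576·cos(4·t) y sustituyendo t = pi/4, encontramos j = 576.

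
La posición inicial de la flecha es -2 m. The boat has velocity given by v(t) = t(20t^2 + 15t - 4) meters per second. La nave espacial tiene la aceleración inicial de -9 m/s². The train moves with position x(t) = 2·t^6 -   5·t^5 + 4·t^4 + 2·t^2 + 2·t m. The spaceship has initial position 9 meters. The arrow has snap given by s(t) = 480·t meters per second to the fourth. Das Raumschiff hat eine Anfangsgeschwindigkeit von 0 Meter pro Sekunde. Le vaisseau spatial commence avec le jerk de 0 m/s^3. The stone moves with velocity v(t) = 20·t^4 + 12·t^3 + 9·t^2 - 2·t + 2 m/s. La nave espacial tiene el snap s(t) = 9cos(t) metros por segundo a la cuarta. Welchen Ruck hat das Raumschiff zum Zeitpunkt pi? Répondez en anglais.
To solve this, we need to take 1 antiderivative of our snap equation s(t) = 9·cos(t). Finding the integral of s(t) and using j(0) = 0: j(t) = 9·sin(t). From the given jerk equation j(t) = 9·sin(t), we substitute t = pi to get j = 0.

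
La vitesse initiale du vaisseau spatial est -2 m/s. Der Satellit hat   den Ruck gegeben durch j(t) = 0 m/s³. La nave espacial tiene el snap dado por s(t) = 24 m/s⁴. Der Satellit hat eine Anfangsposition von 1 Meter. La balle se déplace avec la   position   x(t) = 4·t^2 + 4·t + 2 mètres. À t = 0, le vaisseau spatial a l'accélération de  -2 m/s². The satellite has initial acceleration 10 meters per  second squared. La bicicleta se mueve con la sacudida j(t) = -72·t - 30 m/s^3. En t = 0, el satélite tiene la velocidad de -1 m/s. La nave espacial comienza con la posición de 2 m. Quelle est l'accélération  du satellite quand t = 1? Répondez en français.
Nous devons trouver l'intégrale de notre équation du jerk j(t) = 0 1 fois. La primitive du jerk est l'accélération. En utilisant a(0) = 10, nous obtenons a(t) = 10. En utilisant a(t) = 10 et en substituant t = 1, nous trouvons a = 10.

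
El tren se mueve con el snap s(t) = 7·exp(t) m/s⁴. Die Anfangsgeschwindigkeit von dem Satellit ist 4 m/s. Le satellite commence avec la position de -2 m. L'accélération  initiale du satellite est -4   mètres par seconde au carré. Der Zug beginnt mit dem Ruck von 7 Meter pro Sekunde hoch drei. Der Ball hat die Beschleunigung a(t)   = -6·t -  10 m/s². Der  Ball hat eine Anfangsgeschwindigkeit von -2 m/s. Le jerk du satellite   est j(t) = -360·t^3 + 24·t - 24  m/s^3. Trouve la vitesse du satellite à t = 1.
Nous devons intégrer notre équation du jerk j(t) = -360·t^3 + 24·t - 24 2 fois. En intégrant le jerk et en utilisant la condition initiale a(0) = -4, nous obtenons a(t) = -90·t^4 + 12·t^2 - 24·t - 4. En prenant ∫a(t)dt et en appliquant v(0) = 4, nous trouvons v(t) = -18·t^5 + 4·t^3 - 12·t^2 - 4·t + 4. En utilisant v(t) = -18·t^5 + 4·t^3 - 12·t^2 - 4·t + 4 et en substituant t = 1, nous trouvons v = -26.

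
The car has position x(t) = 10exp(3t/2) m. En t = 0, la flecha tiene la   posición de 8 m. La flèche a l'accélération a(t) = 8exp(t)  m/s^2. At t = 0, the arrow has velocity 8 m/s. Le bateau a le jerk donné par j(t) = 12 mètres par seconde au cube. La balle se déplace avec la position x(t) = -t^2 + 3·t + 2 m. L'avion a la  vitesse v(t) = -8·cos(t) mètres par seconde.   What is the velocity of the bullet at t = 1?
To solve this, we need to take 1 derivative of our position equation x(t) = -t^2 + 3·t + 2. Differentiating position, we get velocity: v(t) = 3 - 2·t. We have velocity v(t) = 3 - 2·t. Substituting t = 1: v(1) = 1.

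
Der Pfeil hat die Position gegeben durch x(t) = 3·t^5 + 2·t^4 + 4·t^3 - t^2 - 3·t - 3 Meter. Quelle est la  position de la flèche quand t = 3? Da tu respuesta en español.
De la ecuación de la posición x(t) = 3·t^5 + 2·t^4 + 4·t^3 - t^2 - 3·t - 3, sustituimos t = 3 para obtener x = 978.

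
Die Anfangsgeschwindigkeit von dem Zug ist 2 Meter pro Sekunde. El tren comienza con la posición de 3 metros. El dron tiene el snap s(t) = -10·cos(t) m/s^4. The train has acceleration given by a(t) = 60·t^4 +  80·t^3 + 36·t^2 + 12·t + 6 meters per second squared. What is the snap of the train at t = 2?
We must differentiate our acceleration equation a(t) = 60·t^4 + 80·t^3 + 36·t^2 + 12·t + 6 2 times. Taking d/dt of a(t), we find j(t) = 240·t^3 + 240·t^2 + 72·t + 12. Differentiating jerk, we get snap: s(t) = 720·t^2 + 480·t + 72. We have snap s(t) = 720·t^2 + 480·t + 72. Substituting t = 2: s(2) = 3912.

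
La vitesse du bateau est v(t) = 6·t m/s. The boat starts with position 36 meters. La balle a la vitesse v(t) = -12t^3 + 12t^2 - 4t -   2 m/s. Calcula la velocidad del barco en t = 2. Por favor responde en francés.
En utilisant v(t) = 6·t et en substituant t = 2, nous trouvons v = 12.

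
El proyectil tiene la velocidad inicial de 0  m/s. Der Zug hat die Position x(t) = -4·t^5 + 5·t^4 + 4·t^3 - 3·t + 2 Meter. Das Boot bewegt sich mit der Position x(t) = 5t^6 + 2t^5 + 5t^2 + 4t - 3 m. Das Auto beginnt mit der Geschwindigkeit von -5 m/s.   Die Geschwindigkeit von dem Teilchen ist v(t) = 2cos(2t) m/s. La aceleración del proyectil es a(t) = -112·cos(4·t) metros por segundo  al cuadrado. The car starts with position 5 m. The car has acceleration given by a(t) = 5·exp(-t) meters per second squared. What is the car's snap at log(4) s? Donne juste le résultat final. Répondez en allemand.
Bei t = log(4), s = 5/4.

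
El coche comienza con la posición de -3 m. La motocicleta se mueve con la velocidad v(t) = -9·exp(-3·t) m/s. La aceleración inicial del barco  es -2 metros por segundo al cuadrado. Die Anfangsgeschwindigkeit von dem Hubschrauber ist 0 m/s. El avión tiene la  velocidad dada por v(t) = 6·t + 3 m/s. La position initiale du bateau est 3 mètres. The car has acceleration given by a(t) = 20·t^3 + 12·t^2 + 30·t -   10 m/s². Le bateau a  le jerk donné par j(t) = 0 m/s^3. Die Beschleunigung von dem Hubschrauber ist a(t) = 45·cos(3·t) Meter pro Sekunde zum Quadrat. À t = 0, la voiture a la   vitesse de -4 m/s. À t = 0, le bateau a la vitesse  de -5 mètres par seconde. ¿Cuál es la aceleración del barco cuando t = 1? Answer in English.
We must find the antiderivative of our jerk equation j(t) = 0 1 time. Finding the antiderivative of j(t) and using a(0) = -2: a(t) = -2. Using a(t) = -2 and substituting t = 1, we find a = -2.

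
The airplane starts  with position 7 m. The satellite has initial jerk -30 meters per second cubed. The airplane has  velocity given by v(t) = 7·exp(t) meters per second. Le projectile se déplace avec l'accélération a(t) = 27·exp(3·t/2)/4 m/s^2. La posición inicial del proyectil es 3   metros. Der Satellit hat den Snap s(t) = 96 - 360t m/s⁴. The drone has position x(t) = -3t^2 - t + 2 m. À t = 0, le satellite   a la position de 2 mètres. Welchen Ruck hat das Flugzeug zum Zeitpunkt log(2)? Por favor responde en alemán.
Ausgehend von der Geschwindigkeit v(t) = 7·exp(t), nehmen wir 2 Ableitungen. Durch Ableiten von der Geschwindigkeit erhalten wir die Beschleunigung: a(t) = 7·exp(t). Mit d/dt von a(t) finden wir j(t) = 7·exp(t). Aus der Gleichung für den Ruck j(t) = 7·exp(t), setzen wir t = log(2) ein und erhalten j = 14.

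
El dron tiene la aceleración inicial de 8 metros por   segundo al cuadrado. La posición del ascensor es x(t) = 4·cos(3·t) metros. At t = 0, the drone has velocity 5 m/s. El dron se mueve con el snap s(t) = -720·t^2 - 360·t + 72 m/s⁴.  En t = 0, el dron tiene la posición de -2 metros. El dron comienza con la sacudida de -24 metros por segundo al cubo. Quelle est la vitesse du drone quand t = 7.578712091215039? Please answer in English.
We need to integrate our snap equation s(t) = -720·t^2 - 360·t + 72 3 times. The antiderivative of snap is jerk. Using j(0) = -24, we get j(t) = -240·t^3 - 180·t^2 + 72·t - 24. Taking ∫j(t)dt and applying a(0) = 8, we find a(t) = -60·t^4 - 60·t^3 + 36·t^2 - 24·t + 8. Integrating acceleration and using the initial condition v(0) = 5, we get v(t) = -12·t^5 - 15·t^4 + 12·t^3 - 12·t^2 + 8·t + 5. From the given velocity equation v(t) = -12·t^5 - 15·t^4 + 12·t^3 - 12·t^2 + 8·t + 5, we substitute t = 7.578712091215039 to get v = -344910.549253275.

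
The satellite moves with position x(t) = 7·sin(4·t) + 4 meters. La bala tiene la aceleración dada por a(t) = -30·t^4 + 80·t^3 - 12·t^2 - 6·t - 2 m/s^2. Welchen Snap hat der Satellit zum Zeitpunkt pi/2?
Um dies zu lösen, müssen wir 4 Ableitungen unserer Gleichung für die Position x(t) = 7·sin(4·t) + 4 nehmen. Die Ableitung von der Position ergibt die Geschwindigkeit: v(t) = 28·cos(4·t). Mit d/dt von v(t) finden wir a(t) = -112·sin(4·t). Mit d/dt von a(t) finden wir j(t) = -448·cos(4·t). Mit d/dt von j(t) finden wir s(t) = 1792·sin(4·t). Aus der Gleichung für den Snap s(t) = 1792·sin(4·t), setzen wir t = pi/2 ein und erhalten s = 0.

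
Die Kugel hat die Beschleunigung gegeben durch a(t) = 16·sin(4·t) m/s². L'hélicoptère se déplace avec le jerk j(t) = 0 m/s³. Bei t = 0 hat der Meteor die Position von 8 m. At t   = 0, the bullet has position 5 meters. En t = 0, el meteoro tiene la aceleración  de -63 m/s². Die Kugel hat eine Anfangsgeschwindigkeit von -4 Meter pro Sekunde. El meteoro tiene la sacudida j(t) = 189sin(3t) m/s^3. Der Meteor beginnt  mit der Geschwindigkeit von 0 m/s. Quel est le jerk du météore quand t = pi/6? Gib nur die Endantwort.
j(pi/6) = 189.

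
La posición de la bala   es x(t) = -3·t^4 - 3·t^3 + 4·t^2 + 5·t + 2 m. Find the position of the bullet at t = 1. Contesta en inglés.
We have position x(t) = -3·t^4 - 3·t^3 + 4·t^2 + 5·t + 2. Substituting t = 1: x(1) = 5.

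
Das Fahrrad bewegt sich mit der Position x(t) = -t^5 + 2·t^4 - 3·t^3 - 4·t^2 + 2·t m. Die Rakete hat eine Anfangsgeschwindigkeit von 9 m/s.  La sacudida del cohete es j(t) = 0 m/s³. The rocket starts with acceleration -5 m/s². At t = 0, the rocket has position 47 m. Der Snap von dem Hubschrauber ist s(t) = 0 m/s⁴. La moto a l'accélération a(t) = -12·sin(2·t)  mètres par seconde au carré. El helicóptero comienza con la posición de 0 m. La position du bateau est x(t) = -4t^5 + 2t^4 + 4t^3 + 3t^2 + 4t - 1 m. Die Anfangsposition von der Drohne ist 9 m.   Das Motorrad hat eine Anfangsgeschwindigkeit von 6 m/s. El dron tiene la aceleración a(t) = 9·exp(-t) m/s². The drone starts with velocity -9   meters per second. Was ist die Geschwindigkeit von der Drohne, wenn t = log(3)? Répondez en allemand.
Um dies zu lösen, müssen wir 1 Integral unserer Gleichung für die Beschleunigung a(t) = 9·exp(-t) finden. Mit ∫a(t)dt und Anwendung von v(0) = -9, finden wir v(t) = -9·exp(-t). Aus der Gleichung für die Geschwindigkeit v(t) = -9·exp(-t), setzen wir t = log(3) ein und erhalten v = -3.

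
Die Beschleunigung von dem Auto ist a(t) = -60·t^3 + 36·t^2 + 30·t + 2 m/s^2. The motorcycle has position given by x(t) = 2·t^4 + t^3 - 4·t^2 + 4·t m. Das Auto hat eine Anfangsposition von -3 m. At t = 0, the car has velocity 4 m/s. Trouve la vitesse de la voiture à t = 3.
Pour résoudre ceci, nous devons prendre 1 primitive de notre équation de l'accélération a(t) = -60·t^3 + 36·t^2 + 30·t + 2. En prenant ∫a(t)dt et en appliquant v(0) = 4, nous trouvons v(t) = -15·t^4 + 12·t^3 + 15·t^2 + 2·t + 4. Nous avons la vitesse v(t) = -15·t^4 + 12·t^3 + 15·t^2 + 2·t + 4. En substituant t = 3: v(3) = -746.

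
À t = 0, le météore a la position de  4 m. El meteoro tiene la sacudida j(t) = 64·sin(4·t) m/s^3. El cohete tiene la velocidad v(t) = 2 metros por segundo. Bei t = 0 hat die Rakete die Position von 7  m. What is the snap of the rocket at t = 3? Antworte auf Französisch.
Pour résoudre ceci, nous devons prendre 3 dérivées de notre équation de la vitesse v(t) = 2. En dérivant la vitesse, nous obtenons l'accélération: a(t) = 0. La dérivée de l'accélération donne le jerk: j(t) = 0. La dérivée du jerk donne le snap: s(t) = 0. De l'équation du snap s(t) = 0, nous substituons t = 3 pour obtenir s = 0.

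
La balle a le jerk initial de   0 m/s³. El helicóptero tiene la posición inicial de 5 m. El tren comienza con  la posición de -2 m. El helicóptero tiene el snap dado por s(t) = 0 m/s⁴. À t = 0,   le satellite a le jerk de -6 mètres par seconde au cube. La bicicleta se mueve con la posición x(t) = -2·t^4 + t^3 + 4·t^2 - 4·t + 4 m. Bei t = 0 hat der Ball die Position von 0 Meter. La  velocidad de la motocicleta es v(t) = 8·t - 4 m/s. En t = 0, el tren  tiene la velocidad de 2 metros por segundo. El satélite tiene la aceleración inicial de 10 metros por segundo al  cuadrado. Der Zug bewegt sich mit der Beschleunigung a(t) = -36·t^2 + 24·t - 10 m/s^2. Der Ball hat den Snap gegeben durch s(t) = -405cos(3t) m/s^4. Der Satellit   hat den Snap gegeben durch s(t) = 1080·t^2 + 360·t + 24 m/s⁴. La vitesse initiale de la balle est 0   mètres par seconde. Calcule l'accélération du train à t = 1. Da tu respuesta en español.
Tenemos la aceleración a(t) = -36·t^2 + 24·t - 10. Sustituyendo t = 1: a(1) = -22.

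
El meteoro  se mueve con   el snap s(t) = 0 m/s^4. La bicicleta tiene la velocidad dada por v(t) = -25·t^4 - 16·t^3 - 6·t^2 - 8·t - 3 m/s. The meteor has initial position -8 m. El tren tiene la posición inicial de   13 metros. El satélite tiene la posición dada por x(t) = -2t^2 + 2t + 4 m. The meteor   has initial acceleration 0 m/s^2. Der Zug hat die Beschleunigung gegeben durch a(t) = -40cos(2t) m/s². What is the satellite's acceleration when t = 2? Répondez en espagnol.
Partiendo de la posición x(t) = -2·t^2 + 2·t + 4, tomamos 2 derivadas. Derivando la posición, obtenemos la velocidad: v(t) = 2 - 4·t. La derivada de la velocidad da la aceleración: a(t) = -4. Usando a(t) = -4 y sustituyendo t = 2, encontramos a = -4.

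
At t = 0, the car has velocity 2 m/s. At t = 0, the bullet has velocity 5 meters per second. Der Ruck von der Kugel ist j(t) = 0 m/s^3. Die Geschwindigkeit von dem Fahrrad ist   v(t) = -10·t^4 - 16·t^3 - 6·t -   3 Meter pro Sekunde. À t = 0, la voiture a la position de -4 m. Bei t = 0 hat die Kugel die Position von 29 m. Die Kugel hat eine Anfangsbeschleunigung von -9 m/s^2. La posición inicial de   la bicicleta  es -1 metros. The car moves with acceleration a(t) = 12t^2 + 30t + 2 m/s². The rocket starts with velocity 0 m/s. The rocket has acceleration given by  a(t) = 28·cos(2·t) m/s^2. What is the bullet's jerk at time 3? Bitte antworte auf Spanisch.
De la ecuación de la sacudida j(t) = 0, sustituimos t = 3 para obtener j = 0.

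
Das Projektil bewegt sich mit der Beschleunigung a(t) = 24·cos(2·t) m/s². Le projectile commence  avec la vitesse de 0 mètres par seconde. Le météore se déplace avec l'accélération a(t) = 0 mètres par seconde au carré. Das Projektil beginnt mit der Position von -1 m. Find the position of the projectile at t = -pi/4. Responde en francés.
Nous devons intégrer notre équation de l'accélération a(t) = 24·cos(2·t) 2 fois. En prenant ∫a(t)dt et en appliquant v(0) = 0, nous trouvons v(t) = 12·sin(2·t). La primitive de la vitesse est la position. En utilisant x(0) = -1, nous obtenons x(t) = 5 - 6·cos(2·t). Nous avons la position x(t) = 5 - 6·cos(2·t). En substituant t = -pi/4: x(-pi/4) = 5.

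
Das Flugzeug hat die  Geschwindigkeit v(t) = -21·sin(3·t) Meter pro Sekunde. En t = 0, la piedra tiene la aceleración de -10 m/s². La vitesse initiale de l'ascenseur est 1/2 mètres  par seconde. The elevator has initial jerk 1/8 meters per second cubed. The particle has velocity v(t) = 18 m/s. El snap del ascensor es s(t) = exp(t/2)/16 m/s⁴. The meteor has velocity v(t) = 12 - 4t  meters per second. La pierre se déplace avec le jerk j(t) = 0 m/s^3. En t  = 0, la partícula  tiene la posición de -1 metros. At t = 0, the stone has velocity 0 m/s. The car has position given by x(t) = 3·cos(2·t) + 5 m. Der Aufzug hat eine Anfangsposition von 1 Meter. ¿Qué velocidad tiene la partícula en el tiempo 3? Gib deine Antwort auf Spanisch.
Tenemos la velocidad v(t) = 18. Sustituyendo t = 3: v(3) = 18.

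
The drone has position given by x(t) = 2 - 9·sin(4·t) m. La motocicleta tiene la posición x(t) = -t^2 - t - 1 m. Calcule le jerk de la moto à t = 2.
En partant de la position x(t) = -t^2 - t - 1, nous prenons 3 dérivées. La dérivée de la position donne la vitesse: v(t) = -2·t - 1. La dérivée de la vitesse donne l'accélération: a(t) = -2. La dérivée de l'accélération donne le jerk: j(t) = 0. En utilisant j(t) = 0 et en substituant t = 2, nous trouvons j = 0.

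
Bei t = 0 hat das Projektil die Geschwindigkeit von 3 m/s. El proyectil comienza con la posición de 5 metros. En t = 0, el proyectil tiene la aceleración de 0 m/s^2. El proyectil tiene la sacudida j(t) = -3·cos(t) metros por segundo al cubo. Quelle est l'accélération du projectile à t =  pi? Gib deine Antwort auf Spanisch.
Partiendo de la sacudida j(t) = -3·cos(t), tomamos 1 antiderivada. La integral de la sacudida, con a(0) = 0, da la aceleración: a(t) = -3·sin(t). Usando a(t) = -3·sin(t) y sustituyendo t = pi, encontramos a = 0.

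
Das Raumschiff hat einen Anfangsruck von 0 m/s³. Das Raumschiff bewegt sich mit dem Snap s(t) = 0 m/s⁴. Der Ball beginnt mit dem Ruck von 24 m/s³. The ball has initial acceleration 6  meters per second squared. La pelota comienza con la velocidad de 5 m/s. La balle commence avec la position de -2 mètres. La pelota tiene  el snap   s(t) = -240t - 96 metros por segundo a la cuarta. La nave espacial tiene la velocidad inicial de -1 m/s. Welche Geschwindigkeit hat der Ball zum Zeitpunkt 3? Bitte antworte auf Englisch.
Starting from snap s(t) = -240·t - 96, we take 3 integrals. Integrating snap and using the initial condition j(0) = 24, we get j(t) = -120·t^2 - 96·t + 24. The integral of jerk is acceleration. Using a(0) = 6, we get a(t) = -40·t^3 - 48·t^2 + 24·t + 6. Integrating acceleration and using the initial condition v(0) = 5, we get v(t) = -10·t^4 - 16·t^3 + 12·t^2 + 6·t + 5. We have velocity v(t) = -10·t^4 - 16·t^3 + 12·t^2 + 6·t + 5. Substituting t = 3: v(3) = -1111.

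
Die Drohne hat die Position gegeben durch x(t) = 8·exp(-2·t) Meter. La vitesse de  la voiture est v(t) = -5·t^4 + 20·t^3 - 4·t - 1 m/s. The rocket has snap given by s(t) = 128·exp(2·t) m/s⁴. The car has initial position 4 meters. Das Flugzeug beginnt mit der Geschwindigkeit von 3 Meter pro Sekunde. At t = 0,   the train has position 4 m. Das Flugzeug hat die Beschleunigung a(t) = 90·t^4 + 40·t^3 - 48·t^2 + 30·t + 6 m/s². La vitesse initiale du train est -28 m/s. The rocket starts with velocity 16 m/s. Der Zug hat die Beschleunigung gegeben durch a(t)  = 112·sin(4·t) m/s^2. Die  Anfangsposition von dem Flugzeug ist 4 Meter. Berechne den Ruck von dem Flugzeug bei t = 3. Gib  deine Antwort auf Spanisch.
Para resolver esto, necesitamos tomar 1 derivada de nuestra ecuación de la aceleración a(t) = 90·t^4 + 40·t^3 - 48·t^2 + 30·t + 6. Tomando d/dt de a(t), encontramos j(t) = 360·t^3 + 120·t^2 - 96·t + 30. De la ecuación de la sacudida j(t) = 360·t^3 + 120·t^2 - 96·t + 30, sustituimos t = 3 para obtener j = 10542.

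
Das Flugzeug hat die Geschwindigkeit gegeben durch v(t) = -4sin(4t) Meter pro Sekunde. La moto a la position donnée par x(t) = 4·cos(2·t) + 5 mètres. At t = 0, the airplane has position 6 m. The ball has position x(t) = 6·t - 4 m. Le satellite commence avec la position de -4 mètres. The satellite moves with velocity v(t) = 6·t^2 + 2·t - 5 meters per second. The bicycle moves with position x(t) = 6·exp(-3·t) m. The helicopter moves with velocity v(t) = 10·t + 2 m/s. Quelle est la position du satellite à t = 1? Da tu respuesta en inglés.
To find the answer, we compute 1 antiderivative of v(t) = 6·t^2 + 2·t - 5. Finding the antiderivative of v(t) and using x(0) = -4: x(t) = 2·t^3 + t^2 - 5·t - 4. Using x(t) = 2·t^3 + t^2 - 5·t - 4 and substituting t = 1, we find x = -6.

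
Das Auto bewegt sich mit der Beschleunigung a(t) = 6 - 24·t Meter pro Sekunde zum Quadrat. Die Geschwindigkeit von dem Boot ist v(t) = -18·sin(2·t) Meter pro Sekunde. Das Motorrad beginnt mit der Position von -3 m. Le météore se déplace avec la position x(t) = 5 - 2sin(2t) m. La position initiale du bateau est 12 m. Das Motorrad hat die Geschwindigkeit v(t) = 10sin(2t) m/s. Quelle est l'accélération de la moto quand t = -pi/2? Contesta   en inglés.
We must differentiate our velocity equation v(t) = 10·sin(2·t) 1 time. The derivative of velocity gives acceleration: a(t) = 20·cos(2·t). We have acceleration a(t) = 20·cos(2·t). Substituting t = -pi/2: a(-pi/2) = -20.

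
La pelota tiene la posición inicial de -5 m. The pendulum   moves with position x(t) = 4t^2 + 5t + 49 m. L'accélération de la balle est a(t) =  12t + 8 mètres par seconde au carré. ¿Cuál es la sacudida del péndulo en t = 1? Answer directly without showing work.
j(1) = 0.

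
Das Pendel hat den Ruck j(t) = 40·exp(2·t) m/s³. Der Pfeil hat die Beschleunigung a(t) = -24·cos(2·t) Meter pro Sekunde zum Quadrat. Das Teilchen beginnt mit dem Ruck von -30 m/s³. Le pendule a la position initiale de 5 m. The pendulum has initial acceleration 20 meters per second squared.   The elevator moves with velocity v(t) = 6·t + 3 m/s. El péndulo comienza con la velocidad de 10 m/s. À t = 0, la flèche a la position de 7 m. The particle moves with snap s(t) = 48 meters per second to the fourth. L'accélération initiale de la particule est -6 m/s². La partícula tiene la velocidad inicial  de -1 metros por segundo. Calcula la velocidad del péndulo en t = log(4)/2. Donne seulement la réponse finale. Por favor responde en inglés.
The answer is 40.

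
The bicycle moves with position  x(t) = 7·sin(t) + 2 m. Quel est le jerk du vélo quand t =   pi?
En partant de la position x(t) = 7·sin(t) + 2, nous prenons 3 dérivées. En dérivant la position, nous obtenons la vitesse: v(t) = 7·cos(t). La dérivée de la vitesse donne l'accélération: a(t) = -7·sin(t). En dérivant l'accélération, nous obtenons le jerk: j(t) = -7·cos(t). De l'équation du jerk j(t) = -7·cos(t), nous substituons t = pi pour obtenir j = 7.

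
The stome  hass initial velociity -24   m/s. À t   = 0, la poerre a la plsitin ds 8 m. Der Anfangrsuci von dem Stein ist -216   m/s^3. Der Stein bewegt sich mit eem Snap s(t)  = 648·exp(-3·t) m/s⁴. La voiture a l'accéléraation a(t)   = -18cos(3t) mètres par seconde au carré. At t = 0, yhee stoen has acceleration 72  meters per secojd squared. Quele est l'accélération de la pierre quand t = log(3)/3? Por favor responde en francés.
Nous devons trouver l'intégrale de notre équation du snap s(t) = 648·exp(-3·t) 2 fois. L'intégrale du snap est le jerk. En utilisant j(0) = -216, nous obtenons j(t) = -216·exp(-3·t). En prenant ∫j(t)dt et en appliquant a(0) = 72, nous trouvons a(t) = 72·exp(-3·t). De l'équation de l'accélération a(t) = 72·exp(-3·t), nous substituons t = log(3)/3 pour obtenir a = 24.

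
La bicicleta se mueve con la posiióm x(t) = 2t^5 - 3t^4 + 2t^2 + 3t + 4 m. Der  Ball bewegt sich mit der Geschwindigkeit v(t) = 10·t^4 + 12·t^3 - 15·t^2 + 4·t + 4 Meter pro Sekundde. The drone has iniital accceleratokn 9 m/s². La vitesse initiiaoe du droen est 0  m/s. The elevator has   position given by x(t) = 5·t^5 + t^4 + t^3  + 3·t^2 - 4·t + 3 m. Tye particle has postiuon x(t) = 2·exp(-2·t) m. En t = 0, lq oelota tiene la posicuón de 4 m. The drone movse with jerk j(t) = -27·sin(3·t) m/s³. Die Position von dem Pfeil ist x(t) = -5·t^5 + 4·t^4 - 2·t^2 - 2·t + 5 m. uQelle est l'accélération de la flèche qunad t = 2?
En partant de la position x(t) = -5·t^5 + 4·t^4 - 2·t^2 - 2·t + 5, nous prenons 2 dérivées. La dérivée de la position donne la vitesse: v(t) = -25·t^4 + 16·t^3 - 4·t - 2. En prenant d/dt de v(t), nous trouvons a(t) = -100·t^3 + 48·t^2 - 4. Nous avons l'accélération a(t) = -100·t^3 + 48·t^2 - 4. En substituant t = 2: a(2) = -612.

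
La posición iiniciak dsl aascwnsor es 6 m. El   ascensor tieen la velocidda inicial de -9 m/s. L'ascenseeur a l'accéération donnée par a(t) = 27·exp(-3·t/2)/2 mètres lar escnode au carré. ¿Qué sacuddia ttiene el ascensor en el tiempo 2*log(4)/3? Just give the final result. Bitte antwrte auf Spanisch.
La sacudida en t = 2*log(4)/3 es j = -81/16.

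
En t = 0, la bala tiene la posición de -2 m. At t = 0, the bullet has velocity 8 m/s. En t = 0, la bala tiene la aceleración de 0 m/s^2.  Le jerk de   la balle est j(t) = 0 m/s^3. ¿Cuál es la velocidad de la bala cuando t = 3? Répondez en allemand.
Um dies zu lösen, müssen wir 2 Integrale unserer Gleichung für den Ruck j(t) = 0 finden. Das Integral von dem Ruck ist die Beschleunigung. Mit a(0) = 0 erhalten wir a(t) = 0. Die Stammfunktion von der Beschleunigung ist die Geschwindigkeit. Mit v(0) = 8 erhalten wir v(t) = 8. Aus der Gleichung für die Geschwindigkeit v(t) = 8, setzen wir t = 3 ein und erhalten v = 8.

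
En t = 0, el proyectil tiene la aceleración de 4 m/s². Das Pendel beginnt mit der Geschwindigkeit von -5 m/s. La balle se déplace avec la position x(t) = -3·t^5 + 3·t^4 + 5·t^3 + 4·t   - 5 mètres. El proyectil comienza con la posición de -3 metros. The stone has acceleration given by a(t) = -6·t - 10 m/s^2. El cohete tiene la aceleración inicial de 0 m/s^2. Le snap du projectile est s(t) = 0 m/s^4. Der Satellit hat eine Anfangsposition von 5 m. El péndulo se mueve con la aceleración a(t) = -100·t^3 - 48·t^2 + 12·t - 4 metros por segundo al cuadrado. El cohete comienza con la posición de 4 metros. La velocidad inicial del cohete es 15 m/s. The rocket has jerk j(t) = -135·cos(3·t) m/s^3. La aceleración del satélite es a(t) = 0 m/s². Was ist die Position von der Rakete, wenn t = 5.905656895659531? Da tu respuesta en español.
Debemos encontrar la integral de nuestra ecuación de la sacudida j(t) = -135·cos(3·t) 3 veces. Tomando ∫j(t)dt y aplicando a(0) = 0, encontramos a(t) = -45·sin(3·t). Tomando ∫a(t)dt y aplicando v(0) = 15, encontramos v(t) = 15·cos(3·t). Integrando la velocidad y usando la condición inicial x(0) = 4, obtenemos x(t) = 5·sin(3·t) + 4. Usando x(t) = 5·sin(3·t) + 4 y sustituyendo t = 5.905656895659531, encontramos x = -0.527560907707369.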